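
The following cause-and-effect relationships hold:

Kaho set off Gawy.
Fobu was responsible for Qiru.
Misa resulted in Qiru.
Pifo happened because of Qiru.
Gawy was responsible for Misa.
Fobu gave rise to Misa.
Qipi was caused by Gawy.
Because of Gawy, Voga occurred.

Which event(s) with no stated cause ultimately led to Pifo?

Tracing upstream from Pifo: Pifo ← Qiru ← Misa ← Gawy ← Kaho.
A separate upstream branch: Pifo ← Qiru ← Fobu.
Each of those chain origins has no stated cause.

Fobu, Kaho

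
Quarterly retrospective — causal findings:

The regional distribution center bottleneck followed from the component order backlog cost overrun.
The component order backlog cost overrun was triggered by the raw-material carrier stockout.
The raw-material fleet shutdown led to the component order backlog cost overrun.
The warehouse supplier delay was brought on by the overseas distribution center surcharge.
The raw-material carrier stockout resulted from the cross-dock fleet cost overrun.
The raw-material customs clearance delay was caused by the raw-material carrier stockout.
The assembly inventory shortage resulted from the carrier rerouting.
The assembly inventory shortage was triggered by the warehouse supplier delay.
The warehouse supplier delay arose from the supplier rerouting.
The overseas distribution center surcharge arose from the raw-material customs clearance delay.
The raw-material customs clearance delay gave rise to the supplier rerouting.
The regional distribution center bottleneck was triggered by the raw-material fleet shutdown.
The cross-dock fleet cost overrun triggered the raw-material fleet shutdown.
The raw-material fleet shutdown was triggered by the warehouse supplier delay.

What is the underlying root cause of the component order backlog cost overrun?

the cross-dock fleet cost overrun

Tracing upstream from the component order backlog cost overrun: the component order backlog cost overrun ← the raw-material carrier stockout ← the cross-dock fleet cost overrun.
The cross-dock fleet cost overrun has no stated cause, so it is the root.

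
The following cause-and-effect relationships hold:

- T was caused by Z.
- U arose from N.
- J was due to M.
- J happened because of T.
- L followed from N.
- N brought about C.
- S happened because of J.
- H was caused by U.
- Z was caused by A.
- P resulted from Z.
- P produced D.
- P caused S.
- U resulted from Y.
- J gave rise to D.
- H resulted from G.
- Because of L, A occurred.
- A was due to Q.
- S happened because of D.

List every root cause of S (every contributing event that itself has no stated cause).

M, N, Q

Tracing upstream from S: S ← P ← Z ← A ← L ← N.
A separate upstream branch: S ← P ← Z ← A ← Q.
A separate upstream branch: S ← J ← M.
Each of those chain origins has no stated cause.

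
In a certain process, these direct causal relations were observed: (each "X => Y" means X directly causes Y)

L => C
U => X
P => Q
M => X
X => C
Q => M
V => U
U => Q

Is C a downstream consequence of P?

There is a causal chain: P → Q → M → X → C.

Yes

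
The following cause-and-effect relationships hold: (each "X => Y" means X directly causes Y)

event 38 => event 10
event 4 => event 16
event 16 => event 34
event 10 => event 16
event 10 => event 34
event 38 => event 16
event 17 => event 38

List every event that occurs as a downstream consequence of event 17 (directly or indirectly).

Direct effects: event 38.
2 steps out: event 10, event 16.
3 steps out: event 34.
Not reachable from it: event 4.

event 10, event 16, event 34, event 38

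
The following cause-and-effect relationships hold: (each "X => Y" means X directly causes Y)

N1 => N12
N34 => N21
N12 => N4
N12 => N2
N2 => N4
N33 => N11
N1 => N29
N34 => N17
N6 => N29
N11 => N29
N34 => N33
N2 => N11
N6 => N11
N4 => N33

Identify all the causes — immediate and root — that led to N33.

Immediate causes of N33: N34, N4.
Further upstream: N1, N12, N2.

N1, N12, N2, N34, N4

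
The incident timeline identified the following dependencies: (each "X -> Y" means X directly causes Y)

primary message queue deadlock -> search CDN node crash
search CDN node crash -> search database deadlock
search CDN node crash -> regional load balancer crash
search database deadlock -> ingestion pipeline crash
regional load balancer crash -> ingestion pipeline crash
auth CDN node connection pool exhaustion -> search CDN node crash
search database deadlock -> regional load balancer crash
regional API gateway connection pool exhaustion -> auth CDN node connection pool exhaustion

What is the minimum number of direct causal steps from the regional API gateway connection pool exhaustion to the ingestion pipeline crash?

4

Shortest chain: the regional API gateway connection pool exhaustion → the auth CDN node connection pool exhaustion → the search CDN node crash → the search database deadlock → the ingestion pipeline crash.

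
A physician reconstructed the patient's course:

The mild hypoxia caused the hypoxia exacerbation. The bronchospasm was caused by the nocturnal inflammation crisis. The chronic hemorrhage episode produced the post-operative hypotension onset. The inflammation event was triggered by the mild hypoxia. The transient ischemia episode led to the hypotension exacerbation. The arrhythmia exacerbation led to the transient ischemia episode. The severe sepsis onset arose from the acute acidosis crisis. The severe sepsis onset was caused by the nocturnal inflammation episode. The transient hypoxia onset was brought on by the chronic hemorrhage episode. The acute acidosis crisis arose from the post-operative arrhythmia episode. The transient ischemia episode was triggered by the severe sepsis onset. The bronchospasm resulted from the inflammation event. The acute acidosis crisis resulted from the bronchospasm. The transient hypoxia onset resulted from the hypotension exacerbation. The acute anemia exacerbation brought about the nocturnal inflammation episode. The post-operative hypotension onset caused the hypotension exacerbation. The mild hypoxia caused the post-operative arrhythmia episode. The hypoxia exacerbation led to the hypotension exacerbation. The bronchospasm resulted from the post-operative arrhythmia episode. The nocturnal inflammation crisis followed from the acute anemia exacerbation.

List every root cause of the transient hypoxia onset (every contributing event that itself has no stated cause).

Tracing upstream from the transient hypoxia onset: the transient hypoxia onset ← the hypotension exacerbation ← the transient ischemia episode ← the arrhythmia exacerbation.
A separate upstream branch: the transient hypoxia onset ← the hypotension exacerbation ← the hypoxia exacerbation ← the mild hypoxia.
A separate upstream branch: the transient hypoxia onset ← the hypotension exacerbation ← the transient ischemia episode ← the severe sepsis onset ← the nocturnal inflammation episode ← the acute anemia exacerbation.
A separate upstream branch: the transient hypoxia onset ← the chronic hemorrhage episode.
Each of those chain origins has no stated cause.

the acute anemia exacerbation, the arrhythmia exacerbation, the chronic hemorrhage episode, the mild hypoxia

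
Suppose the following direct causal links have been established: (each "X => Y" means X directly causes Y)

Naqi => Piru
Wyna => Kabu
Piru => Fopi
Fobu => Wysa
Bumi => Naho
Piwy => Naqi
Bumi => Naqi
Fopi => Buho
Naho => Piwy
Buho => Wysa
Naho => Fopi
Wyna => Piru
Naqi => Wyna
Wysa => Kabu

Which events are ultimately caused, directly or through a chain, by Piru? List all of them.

Buho, Fopi, Kabu, Wysa

Direct effects: Fopi.
2 steps out: Buho.
3 steps out: Wysa.
4 steps out: Kabu.
Not reachable from it: Bumi, Naho, Piwy, Naqi, Wyna, Fobu.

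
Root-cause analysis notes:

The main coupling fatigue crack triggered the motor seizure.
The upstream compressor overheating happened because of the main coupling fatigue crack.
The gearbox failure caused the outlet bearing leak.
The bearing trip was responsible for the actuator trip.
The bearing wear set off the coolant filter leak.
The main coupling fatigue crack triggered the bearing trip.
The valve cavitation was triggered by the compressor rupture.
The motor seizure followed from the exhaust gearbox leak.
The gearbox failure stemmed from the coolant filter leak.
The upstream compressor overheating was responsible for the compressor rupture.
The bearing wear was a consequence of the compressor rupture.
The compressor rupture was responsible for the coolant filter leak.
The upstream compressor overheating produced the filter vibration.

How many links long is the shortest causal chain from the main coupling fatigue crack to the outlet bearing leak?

5

Shortest chain: the main coupling fatigue crack → the upstream compressor overheating → the compressor rupture → the coolant filter leak → the gearbox failure → the outlet bearing leak.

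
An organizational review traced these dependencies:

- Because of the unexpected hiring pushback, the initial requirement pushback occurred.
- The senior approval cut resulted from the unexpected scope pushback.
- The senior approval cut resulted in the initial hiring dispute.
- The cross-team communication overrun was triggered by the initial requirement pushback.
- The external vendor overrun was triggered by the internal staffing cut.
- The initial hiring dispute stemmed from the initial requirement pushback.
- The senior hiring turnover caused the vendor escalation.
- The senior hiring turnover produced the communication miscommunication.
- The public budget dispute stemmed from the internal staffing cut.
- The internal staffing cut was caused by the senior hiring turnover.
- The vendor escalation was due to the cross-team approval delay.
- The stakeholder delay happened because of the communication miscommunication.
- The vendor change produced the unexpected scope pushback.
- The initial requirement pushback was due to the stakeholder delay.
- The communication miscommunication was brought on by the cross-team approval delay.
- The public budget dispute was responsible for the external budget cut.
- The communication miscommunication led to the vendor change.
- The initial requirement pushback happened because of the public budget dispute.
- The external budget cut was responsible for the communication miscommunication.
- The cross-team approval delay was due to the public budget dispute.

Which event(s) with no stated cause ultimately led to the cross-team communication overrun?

the senior hiring turnover, the unexpected hiring pushback

Tracing upstream from the cross-team communication overrun: the cross-team communication overrun ← the initial requirement pushback ← the public budget dispute ← the internal staffing cut ← the senior hiring turnover.
A separate upstream branch: the cross-team communication overrun ← the initial requirement pushback ← the unexpected hiring pushback.
Each of those chain origins has no stated cause.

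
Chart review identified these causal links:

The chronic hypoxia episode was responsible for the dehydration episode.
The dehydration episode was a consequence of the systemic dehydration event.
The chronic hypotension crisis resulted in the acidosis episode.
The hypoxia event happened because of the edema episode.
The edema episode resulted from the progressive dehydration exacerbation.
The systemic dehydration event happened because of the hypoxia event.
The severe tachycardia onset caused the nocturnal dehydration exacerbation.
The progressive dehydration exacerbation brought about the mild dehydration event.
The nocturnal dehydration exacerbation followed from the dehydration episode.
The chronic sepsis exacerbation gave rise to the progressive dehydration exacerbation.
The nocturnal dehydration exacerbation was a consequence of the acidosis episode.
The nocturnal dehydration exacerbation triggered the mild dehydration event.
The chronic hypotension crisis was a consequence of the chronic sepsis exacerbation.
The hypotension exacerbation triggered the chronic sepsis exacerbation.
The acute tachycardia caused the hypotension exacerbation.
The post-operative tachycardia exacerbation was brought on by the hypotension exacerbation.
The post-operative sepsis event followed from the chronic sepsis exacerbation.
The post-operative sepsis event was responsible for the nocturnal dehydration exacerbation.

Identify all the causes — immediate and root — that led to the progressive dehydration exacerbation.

the acute tachycardia, the chronic sepsis exacerbation, the hypotension exacerbation

Immediate cause of the progressive dehydration exacerbation: the chronic sepsis exacerbation.
Further upstream: the acute tachycardia, the hypotension exacerbation.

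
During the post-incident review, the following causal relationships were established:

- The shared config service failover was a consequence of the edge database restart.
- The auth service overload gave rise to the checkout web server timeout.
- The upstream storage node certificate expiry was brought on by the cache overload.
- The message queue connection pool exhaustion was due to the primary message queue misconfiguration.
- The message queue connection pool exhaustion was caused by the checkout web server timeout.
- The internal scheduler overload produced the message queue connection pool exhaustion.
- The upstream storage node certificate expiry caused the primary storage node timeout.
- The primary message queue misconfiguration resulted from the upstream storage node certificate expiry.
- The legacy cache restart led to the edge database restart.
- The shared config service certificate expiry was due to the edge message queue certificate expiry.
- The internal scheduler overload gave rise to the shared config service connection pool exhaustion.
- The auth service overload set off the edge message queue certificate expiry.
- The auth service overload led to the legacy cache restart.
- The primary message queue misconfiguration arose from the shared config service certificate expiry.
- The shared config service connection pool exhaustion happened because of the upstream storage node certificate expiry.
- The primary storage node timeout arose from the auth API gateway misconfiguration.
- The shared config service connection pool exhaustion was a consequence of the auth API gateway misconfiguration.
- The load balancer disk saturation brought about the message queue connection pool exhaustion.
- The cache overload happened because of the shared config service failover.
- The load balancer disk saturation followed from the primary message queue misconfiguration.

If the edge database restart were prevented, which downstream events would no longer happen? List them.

the cache overload, the shared config service failover, the upstream storage node certificate expiry

Downstream of the edge database restart: the shared config service failover, the cache overload, the upstream storage node certificate expiry, the primary storage node timeout, the primary message queue misconfiguration, the shared config service connection pool exhaustion, the load balancer disk saturation, the message queue connection pool exhaustion.
Of those, still caused via another path: the primary storage node timeout, the primary message queue misconfiguration, the shared config service connection pool exhaustion, the load balancer disk saturation, the message queue connection pool exhaustion.
The remainder have no surviving cause.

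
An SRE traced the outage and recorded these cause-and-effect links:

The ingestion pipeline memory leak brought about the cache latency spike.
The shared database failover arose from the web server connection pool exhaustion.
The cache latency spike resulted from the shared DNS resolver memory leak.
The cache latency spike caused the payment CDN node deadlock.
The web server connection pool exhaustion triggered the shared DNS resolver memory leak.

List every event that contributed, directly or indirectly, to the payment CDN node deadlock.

Immediate cause of the payment CDN node deadlock: the cache latency spike.
Further upstream: the web server connection pool exhaustion, the shared DNS resolver memory leak, the ingestion pipeline memory leak.

the cache latency spike, the ingestion pipeline memory leak, the shared DNS resolver memory leak, the web server connection pool exhaustion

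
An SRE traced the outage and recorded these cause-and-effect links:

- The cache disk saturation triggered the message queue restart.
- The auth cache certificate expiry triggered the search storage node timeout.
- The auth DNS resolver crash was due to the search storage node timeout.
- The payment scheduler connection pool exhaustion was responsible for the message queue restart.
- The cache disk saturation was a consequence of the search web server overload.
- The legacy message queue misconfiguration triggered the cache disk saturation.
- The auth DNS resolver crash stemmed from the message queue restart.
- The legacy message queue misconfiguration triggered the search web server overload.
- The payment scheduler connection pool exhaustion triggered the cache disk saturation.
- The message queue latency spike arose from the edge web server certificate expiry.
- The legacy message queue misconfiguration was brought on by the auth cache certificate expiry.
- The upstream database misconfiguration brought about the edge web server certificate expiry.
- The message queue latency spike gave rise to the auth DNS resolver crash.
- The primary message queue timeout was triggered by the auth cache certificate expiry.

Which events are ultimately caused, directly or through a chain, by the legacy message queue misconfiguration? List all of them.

Direct effects: the search web server overload, the cache disk saturation.
2 steps out: the message queue restart.
3 steps out: the auth DNS resolver crash.
Not reachable from it: the upstream database misconfiguration, the edge web server certificate expiry, the auth cache certificate expiry, the search storage node timeout, the primary message queue timeout, the payment scheduler connection pool exhaustion, the message queue latency spike.

the auth DNS resolver crash, the cache disk saturation, the message queue restart, the search web server overload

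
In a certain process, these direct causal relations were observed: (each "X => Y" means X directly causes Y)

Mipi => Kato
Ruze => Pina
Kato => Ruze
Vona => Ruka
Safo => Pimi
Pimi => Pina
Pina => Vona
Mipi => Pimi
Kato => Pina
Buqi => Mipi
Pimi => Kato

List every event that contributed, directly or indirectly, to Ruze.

Immediate cause of Ruze: Kato.
Further upstream: Buqi, Mipi, Pimi, Safo.

Buqi, Kato, Mipi, Pimi, Safo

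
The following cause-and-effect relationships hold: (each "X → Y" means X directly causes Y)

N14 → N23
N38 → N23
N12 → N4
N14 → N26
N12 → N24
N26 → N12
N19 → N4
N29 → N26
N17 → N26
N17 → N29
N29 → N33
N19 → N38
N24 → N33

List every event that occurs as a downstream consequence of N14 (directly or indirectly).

Direct effects: N26, N23.
2 steps out: N12.
3 steps out: N24, N4.
4 steps out: N33.
Not reachable from it: N19, N38, N17, N29.

N12, N23, N24, N26, N33, N4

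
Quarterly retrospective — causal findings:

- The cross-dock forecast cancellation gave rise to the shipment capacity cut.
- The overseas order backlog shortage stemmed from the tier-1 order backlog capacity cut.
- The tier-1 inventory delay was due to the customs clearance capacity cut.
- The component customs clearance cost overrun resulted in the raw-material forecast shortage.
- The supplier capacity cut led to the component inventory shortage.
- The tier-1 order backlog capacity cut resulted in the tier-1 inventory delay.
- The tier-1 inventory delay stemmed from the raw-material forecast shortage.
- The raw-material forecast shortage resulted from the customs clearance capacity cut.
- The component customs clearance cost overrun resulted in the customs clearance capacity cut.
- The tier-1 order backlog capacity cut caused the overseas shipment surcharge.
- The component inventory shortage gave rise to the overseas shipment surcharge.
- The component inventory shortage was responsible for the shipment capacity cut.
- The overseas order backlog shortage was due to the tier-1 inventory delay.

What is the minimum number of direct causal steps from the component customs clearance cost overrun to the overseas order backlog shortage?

3

Shortest chain: the component customs clearance cost overrun → the customs clearance capacity cut → the tier-1 inventory delay → the overseas order backlog shortage.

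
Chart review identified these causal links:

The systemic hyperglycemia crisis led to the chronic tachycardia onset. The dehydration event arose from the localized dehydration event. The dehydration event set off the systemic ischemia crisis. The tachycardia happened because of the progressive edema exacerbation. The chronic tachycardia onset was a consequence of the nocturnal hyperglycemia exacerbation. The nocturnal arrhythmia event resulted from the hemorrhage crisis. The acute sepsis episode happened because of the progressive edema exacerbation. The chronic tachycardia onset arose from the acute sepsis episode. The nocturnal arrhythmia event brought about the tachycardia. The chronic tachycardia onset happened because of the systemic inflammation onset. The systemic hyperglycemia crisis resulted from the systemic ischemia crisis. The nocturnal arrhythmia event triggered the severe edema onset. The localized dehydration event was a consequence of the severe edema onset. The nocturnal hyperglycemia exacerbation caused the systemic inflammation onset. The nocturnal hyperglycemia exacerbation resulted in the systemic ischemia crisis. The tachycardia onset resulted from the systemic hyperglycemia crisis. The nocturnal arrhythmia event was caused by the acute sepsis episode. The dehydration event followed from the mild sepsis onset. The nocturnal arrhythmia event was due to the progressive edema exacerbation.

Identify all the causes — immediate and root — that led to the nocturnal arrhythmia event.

the acute sepsis episode, the hemorrhage crisis, the progressive edema exacerbation

Immediate causes of the nocturnal arrhythmia event: the hemorrhage crisis, the progressive edema exacerbation, the acute sepsis episode.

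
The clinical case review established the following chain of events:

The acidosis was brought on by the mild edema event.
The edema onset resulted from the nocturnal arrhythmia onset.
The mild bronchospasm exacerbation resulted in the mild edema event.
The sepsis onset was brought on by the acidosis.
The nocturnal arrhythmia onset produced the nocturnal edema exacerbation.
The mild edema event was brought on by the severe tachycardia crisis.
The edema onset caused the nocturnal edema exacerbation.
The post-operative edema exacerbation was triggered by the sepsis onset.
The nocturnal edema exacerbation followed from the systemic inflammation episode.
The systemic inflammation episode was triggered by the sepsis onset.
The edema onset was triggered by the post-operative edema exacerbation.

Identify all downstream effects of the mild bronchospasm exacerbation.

the acidosis, the edema onset, the mild edema event, the nocturnal edema exacerbation, the post-operative edema exacerbation, the sepsis onset, the systemic inflammation episode

Direct effects: the mild edema event.
2 steps out: the acidosis.
3 steps out: the sepsis onset.
4 steps out: the post-operative edema exacerbation, the systemic inflammation episode.
5 steps out: the edema onset, the nocturnal edema exacerbation.
Not reachable from it: the severe tachycardia crisis, the nocturnal arrhythmia onset.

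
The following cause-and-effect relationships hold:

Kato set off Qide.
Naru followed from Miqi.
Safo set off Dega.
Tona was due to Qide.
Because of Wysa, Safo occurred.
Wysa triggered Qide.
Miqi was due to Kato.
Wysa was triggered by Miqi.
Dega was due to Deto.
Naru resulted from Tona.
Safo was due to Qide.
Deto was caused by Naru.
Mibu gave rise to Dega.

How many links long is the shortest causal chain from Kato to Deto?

Shortest chain: Kato → Miqi → Naru → Deto.

3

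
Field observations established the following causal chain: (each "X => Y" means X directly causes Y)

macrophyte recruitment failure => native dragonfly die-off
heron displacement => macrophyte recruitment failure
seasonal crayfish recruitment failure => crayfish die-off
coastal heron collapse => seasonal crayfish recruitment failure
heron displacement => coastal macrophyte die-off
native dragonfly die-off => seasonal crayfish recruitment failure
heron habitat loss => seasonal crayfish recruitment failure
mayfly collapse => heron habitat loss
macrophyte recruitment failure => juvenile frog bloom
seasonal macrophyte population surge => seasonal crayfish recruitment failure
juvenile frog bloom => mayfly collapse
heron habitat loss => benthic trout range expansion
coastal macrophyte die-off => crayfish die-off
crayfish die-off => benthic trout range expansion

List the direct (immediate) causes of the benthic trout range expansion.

the crayfish die-off, the heron habitat loss

Upstream contributors include the heron displacement, the macrophyte recruitment failure, the coastal heron collapse, the juvenile frog bloom, the coastal macrophyte die-off, the native dragonfly die-off, the mayfly collapse, the seasonal macrophyte population surge, the seasonal crayfish recruitment failure, but only the crayfish die-off, the heron habitat loss feed directly into the benthic trout range expansion.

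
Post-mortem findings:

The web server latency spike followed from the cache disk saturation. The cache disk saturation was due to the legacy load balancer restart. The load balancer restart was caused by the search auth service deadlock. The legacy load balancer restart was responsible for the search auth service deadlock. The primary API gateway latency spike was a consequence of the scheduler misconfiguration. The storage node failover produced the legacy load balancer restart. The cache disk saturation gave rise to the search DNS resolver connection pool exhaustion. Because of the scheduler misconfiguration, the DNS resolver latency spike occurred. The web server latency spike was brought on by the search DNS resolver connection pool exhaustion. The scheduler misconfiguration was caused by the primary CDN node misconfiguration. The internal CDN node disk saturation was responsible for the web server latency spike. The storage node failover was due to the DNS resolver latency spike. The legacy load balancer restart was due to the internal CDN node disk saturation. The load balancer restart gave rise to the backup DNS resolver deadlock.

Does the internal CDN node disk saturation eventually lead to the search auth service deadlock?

Yes

There is a causal chain: the internal CDN node disk saturation → the legacy load balancer restart → the search auth service deadlock.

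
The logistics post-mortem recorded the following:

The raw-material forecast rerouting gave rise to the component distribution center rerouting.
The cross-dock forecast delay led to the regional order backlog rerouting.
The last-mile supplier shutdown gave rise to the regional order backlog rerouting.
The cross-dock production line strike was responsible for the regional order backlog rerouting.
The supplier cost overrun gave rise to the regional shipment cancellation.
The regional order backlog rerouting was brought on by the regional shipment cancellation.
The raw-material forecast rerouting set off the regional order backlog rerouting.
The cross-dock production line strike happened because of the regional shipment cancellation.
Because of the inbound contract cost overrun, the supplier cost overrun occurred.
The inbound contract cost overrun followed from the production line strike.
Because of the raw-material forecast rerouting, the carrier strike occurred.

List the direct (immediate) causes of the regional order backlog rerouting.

the cross-dock forecast delay, the cross-dock production line strike, the last-mile supplier shutdown, the raw-material forecast rerouting, the regional shipment cancellation

Upstream contributors include the production line strike, the inbound contract cost overrun, the supplier cost overrun, but only the cross-dock forecast delay, the cross-dock production line strike, the last-mile supplier shutdown, the raw-material forecast rerouting, the regional shipment cancellation feed directly into the regional order backlog rerouting.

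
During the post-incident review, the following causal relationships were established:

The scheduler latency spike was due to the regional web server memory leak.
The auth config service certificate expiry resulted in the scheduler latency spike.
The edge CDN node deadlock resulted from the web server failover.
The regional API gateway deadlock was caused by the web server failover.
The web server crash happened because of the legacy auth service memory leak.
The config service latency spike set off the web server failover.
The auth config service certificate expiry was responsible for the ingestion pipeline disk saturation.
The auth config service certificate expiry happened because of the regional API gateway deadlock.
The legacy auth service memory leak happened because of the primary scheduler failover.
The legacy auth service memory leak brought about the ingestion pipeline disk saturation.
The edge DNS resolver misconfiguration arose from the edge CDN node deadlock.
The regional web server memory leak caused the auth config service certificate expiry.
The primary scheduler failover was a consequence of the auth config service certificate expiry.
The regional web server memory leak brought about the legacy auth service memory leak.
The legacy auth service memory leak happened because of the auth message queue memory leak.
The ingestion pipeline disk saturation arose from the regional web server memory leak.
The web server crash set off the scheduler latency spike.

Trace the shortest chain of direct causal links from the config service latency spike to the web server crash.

the config service latency spike → the web server failover → the regional API gateway deadlock → the auth config service certificate expiry → the primary scheduler failover → the legacy auth service memory leak → the web server crash

the config service latency spike → the web server failover
the web server failover → the regional API gateway deadlock
the regional API gateway deadlock → the auth config service certificate expiry
the auth config service certificate expiry → the primary scheduler failover
the primary scheduler failover → the legacy auth service memory leak
the legacy auth service memory leak → the web server crash
Length: 6 steps.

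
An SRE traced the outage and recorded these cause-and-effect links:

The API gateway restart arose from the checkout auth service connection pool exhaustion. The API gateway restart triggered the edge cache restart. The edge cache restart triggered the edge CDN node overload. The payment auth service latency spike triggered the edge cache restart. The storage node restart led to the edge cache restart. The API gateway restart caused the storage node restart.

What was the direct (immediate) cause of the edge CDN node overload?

the edge cache restart

Upstream contributors include the checkout auth service connection pool exhaustion, the API gateway restart, the storage node restart, the payment auth service latency spike, but only the edge cache restart feeds directly into the edge CDN node overload.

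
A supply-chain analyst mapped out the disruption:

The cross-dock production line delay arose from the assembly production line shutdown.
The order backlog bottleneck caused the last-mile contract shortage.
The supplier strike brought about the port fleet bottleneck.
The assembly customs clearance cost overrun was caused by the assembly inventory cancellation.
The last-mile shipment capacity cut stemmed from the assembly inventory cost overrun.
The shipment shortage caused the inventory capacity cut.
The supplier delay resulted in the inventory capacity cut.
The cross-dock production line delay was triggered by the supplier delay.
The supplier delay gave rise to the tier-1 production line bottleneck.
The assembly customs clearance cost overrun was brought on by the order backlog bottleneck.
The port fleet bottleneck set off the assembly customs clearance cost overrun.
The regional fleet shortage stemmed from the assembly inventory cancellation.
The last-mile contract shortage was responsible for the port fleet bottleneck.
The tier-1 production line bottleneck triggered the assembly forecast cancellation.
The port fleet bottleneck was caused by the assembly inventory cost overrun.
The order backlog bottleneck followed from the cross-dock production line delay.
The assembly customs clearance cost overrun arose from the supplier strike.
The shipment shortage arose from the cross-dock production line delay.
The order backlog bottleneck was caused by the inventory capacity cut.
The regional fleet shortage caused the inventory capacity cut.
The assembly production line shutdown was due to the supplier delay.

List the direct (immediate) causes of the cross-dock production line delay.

the assembly production line shutdown, the supplier delay

the assembly production line shutdown, the supplier delay → the cross-dock production line delay with nothing further upstream stated.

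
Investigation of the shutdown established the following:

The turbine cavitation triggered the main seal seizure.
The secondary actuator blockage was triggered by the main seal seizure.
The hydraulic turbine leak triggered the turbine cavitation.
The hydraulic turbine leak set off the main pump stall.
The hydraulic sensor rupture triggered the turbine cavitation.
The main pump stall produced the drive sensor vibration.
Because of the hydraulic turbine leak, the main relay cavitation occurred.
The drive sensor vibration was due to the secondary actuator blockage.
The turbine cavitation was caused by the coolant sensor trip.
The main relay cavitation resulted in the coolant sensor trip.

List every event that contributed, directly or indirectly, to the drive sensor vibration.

Immediate causes of the drive sensor vibration: the secondary actuator blockage, the main pump stall.
Further upstream: the hydraulic turbine leak, the main relay cavitation, the coolant sensor trip, the turbine cavitation, the main seal seizure, the hydraulic sensor rupture.

the coolant sensor trip, the hydraulic sensor rupture, the hydraulic turbine leak, the main pump stall, the main relay cavitation, the main seal seizure, the secondary actuator blockage, the turbine cavitation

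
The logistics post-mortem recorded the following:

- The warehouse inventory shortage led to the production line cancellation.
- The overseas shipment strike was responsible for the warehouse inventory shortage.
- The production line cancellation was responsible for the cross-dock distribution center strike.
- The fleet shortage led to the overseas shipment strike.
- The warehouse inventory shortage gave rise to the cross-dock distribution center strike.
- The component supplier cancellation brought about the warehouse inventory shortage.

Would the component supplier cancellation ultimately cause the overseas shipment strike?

The component supplier cancellation leads to the warehouse inventory shortage, the production line cancellation, the cross-dock distribution center strike; the overseas shipment strike is not among them.

No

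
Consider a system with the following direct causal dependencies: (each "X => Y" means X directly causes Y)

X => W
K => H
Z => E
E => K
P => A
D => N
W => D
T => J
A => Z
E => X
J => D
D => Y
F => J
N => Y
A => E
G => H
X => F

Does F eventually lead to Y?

Yes

There is a causal chain: F → J → D → Y.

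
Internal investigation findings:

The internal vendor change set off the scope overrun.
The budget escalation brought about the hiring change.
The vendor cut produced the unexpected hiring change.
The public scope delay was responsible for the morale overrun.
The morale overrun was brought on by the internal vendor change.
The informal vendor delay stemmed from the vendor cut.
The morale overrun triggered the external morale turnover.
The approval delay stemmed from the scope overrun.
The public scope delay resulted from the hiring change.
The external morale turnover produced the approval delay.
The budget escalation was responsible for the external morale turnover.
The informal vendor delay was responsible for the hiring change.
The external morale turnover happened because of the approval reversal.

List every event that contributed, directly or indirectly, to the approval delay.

the approval reversal, the budget escalation, the external morale turnover, the hiring change, the informal vendor delay, the internal vendor change, the morale overrun, the public scope delay, the scope overrun, the vendor cut

Immediate causes of the approval delay: the scope overrun, the external morale turnover.
Further upstream: the vendor cut, the informal vendor delay, the budget escalation, the approval reversal, the internal vendor change, the hiring change, the public scope delay, the morale overrun.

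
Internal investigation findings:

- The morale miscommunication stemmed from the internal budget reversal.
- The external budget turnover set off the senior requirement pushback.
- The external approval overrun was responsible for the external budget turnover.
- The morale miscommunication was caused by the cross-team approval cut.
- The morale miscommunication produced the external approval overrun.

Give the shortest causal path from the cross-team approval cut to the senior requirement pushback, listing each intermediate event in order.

the cross-team approval cut → the morale miscommunication → the external approval overrun → the external budget turnover → the senior requirement pushback

the cross-team approval cut → the morale miscommunication
the morale miscommunication → the external approval overrun
the external approval overrun → the external budget turnover
the external budget turnover → the senior requirement pushback
Length: 4 steps.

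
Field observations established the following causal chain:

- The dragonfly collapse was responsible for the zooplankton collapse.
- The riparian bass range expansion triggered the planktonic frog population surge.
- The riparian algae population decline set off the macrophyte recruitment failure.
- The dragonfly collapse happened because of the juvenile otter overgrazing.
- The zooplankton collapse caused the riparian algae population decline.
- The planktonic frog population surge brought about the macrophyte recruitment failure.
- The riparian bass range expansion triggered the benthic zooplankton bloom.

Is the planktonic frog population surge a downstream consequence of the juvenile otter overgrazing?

The juvenile otter overgrazing leads to the dragonfly collapse, the zooplankton collapse, the riparian algae population decline, the macrophyte recruitment failure; the planktonic frog population surge is not among them.

No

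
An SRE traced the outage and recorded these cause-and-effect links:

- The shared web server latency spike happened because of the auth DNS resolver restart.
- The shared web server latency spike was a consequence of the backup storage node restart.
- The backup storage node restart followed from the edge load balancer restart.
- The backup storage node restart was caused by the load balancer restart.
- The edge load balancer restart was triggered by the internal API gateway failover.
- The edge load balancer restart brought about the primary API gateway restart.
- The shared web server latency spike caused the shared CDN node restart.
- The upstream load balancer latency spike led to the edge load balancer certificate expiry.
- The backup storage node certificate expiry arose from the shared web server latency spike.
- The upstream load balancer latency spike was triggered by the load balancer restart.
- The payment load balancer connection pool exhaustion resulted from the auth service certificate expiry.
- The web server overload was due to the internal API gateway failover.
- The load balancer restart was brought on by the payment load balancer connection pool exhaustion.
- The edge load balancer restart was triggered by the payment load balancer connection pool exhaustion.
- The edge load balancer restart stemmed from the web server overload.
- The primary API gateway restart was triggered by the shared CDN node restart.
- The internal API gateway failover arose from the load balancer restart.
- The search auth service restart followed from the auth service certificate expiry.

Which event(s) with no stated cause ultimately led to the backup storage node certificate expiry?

the auth DNS resolver restart, the auth service certificate expiry

Tracing upstream from the backup storage node certificate expiry: the backup storage node certificate expiry ← the shared web server latency spike ← the auth DNS resolver restart.
A separate upstream branch: the backup storage node certificate expiry ← the shared web server latency spike ← the backup storage node restart ← the load balancer restart ← the payment load balancer connection pool exhaustion ← the auth service certificate expiry.
Each of those chain origins has no stated cause.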